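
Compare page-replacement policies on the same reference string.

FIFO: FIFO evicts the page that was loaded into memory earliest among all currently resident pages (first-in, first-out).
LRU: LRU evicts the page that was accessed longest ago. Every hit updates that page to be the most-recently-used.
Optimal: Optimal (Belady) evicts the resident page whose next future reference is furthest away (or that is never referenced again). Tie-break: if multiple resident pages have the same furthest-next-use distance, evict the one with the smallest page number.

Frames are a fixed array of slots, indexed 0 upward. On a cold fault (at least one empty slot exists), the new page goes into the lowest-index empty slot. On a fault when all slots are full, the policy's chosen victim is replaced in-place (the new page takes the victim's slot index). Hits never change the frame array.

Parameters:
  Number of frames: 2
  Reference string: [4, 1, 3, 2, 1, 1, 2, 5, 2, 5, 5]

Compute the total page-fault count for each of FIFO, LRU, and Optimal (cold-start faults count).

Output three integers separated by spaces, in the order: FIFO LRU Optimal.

--- FIFO ---
  step 0: ref 4 -> FAULT, frames=[4,-] (faults so far: 1)
  step 1: ref 1 -> FAULT, frames=[4,1] (faults so far: 2)
  step 2: ref 3 -> FAULT, evict 4, frames=[3,1] (faults so far: 3)
  step 3: ref 2 -> FAULT, evict 1, frames=[3,2] (faults so far: 4)
  step 4: ref 1 -> FAULT, evict 3, frames=[1,2] (faults so far: 5)
  step 5: ref 1 -> HIT, frames=[1,2] (faults so far: 5)
  step 6: ref 2 -> HIT, frames=[1,2] (faults so far: 5)
  step 7: ref 5 -> FAULT, evict 2, frames=[1,5] (faults so far: 6)
  step 8: ref 2 -> FAULT, evict 1, frames=[2,5] (faults so far: 7)
  step 9: ref 5 -> HIT, frames=[2,5] (faults so far: 7)
  step 10: ref 5 -> HIT, frames=[2,5] (faults so far: 7)
  FIFO total faults: 7
--- LRU ---
  step 0: ref 4 -> FAULT, frames=[4,-] (faults so far: 1)
  step 1: ref 1 -> FAULT, frames=[4,1] (faults so far: 2)
  step 2: ref 3 -> FAULT, evict 4, frames=[3,1] (faults so far: 3)
  step 3: ref 2 -> FAULT, evict 1, frames=[3,2] (faults so far: 4)
  step 4: ref 1 -> FAULT, evict 3, frames=[1,2] (faults so far: 5)
  step 5: ref 1 -> HIT, frames=[1,2] (faults so far: 5)
  step 6: ref 2 -> HIT, frames=[1,2] (faults so far: 5)
  step 7: ref 5 -> FAULT, evict 1, frames=[5,2] (faults so far: 6)
  step 8: ref 2 -> HIT, frames=[5,2] (faults so far: 6)
  step 9: ref 5 -> HIT, frames=[5,2] (faults so far: 6)
  step 10: ref 5 -> HIT, frames=[5,2] (faults so far: 6)
  LRU total faults: 6
--- Optimal ---
  step 0: ref 4 -> FAULT, frames=[4,-] (faults so far: 1)
  step 1: ref 1 -> FAULT, frames=[4,1] (faults so far: 2)
  step 2: ref 3 -> FAULT, evict 4, frames=[3,1] (faults so far: 3)
  step 3: ref 2 -> FAULT, evict 3, frames=[2,1] (faults so far: 4)
  step 4: ref 1 -> HIT, frames=[2,1] (faults so far: 4)
  step 5: ref 1 -> HIT, frames=[2,1] (faults so far: 4)
  step 6: ref 2 -> HIT, frames=[2,1] (faults so far: 4)
  step 7: ref 5 -> FAULT, evict 1, frames=[2,5] (faults so far: 5)
  step 8: ref 2 -> HIT, frames=[2,5] (faults so far: 5)
  step 9: ref 5 -> HIT, frames=[2,5] (faults so far: 5)
  step 10: ref 5 -> HIT, frames=[2,5] (faults so far: 5)
  Optimal total faults: 5

Answer: 7 6 5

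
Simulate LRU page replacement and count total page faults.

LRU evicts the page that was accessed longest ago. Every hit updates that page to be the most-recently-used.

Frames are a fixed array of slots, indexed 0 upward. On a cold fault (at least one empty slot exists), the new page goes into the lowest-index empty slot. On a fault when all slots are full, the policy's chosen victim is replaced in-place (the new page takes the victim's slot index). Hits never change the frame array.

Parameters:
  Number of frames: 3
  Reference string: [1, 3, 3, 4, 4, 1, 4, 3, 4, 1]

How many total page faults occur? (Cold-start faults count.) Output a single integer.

Answer: 3

Derivation:
Step 0: ref 1 → FAULT, frames=[1,-,-]
Step 1: ref 3 → FAULT, frames=[1,3,-]
Step 2: ref 3 → HIT, frames=[1,3,-]
Step 3: ref 4 → FAULT, frames=[1,3,4]
Step 4: ref 4 → HIT, frames=[1,3,4]
Step 5: ref 1 → HIT, frames=[1,3,4]
Step 6: ref 4 → HIT, frames=[1,3,4]
Step 7: ref 3 → HIT, frames=[1,3,4]
Step 8: ref 4 → HIT, frames=[1,3,4]
Step 9: ref 1 → HIT, frames=[1,3,4]
Total faults: 3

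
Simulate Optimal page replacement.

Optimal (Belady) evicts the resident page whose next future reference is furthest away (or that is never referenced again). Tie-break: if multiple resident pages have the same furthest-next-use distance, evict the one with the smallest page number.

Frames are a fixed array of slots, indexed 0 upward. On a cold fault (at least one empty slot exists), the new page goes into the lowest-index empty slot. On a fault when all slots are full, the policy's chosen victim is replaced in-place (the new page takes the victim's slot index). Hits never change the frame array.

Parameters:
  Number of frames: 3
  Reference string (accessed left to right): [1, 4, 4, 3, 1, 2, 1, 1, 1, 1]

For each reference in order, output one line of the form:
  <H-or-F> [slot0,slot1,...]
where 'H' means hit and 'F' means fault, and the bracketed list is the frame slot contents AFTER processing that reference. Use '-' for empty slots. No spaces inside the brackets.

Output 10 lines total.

F [1,-,-]
F [1,4,-]
H [1,4,-]
F [1,4,3]
H [1,4,3]
F [1,4,2]
H [1,4,2]
H [1,4,2]
H [1,4,2]
H [1,4,2]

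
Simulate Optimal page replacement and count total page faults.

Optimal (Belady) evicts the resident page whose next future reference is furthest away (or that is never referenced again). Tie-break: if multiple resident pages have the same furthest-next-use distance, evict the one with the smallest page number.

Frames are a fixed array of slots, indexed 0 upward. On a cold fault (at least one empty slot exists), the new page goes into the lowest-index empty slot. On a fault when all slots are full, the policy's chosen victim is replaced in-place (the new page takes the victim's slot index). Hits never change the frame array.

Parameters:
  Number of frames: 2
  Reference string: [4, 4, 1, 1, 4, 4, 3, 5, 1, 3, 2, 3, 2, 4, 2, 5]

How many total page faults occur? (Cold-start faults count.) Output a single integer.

Answer: 8

Derivation:
Step 0: ref 4 → FAULT, frames=[4,-]
Step 1: ref 4 → HIT, frames=[4,-]
Step 2: ref 1 → FAULT, frames=[4,1]
Step 3: ref 1 → HIT, frames=[4,1]
Step 4: ref 4 → HIT, frames=[4,1]
Step 5: ref 4 → HIT, frames=[4,1]
Step 6: ref 3 → FAULT (evict 4), frames=[3,1]
Step 7: ref 5 → FAULT (evict 3), frames=[5,1]
Step 8: ref 1 → HIT, frames=[5,1]
Step 9: ref 3 → FAULT (evict 1), frames=[5,3]
Step 10: ref 2 → FAULT (evict 5), frames=[2,3]
Step 11: ref 3 → HIT, frames=[2,3]
Step 12: ref 2 → HIT, frames=[2,3]
Step 13: ref 4 → FAULT (evict 3), frames=[2,4]
Step 14: ref 2 → HIT, frames=[2,4]
Step 15: ref 5 → FAULT (evict 2), frames=[5,4]
Total faults: 8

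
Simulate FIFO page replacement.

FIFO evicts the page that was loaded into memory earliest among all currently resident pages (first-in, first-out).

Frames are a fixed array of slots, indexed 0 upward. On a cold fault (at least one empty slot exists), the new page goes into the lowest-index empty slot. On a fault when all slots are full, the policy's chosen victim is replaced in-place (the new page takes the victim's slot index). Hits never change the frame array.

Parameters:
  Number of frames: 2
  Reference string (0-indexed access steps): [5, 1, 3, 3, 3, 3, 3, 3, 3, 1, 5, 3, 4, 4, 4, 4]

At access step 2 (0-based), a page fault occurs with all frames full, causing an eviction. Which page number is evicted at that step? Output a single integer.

Step 0: ref 5 -> FAULT, frames=[5,-]
Step 1: ref 1 -> FAULT, frames=[5,1]
Step 2: ref 3 -> FAULT, evict 5, frames=[3,1]
At step 2: evicted page 5

Answer: 5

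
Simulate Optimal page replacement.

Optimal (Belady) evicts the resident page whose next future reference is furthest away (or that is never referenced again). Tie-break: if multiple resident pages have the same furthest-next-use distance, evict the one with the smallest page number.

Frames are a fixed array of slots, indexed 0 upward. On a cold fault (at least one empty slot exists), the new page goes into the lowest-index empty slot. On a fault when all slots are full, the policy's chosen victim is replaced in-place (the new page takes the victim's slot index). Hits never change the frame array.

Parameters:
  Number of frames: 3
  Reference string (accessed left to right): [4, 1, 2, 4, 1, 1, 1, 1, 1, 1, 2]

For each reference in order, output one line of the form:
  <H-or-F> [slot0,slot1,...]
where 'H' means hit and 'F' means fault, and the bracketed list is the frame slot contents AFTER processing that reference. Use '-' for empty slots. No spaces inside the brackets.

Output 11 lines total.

F [4,-,-]
F [4,1,-]
F [4,1,2]
H [4,1,2]
H [4,1,2]
H [4,1,2]
H [4,1,2]
H [4,1,2]
H [4,1,2]
H [4,1,2]
H [4,1,2]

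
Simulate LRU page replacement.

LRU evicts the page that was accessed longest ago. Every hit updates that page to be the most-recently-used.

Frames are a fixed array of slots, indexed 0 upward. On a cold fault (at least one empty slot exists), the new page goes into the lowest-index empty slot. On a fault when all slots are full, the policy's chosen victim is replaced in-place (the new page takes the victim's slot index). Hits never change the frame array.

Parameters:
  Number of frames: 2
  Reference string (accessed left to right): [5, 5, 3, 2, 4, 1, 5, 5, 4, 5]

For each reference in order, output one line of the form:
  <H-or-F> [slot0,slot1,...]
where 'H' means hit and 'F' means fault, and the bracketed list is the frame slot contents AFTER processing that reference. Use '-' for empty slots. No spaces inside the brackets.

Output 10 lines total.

F [5,-]
H [5,-]
F [5,3]
F [2,3]
F [2,4]
F [1,4]
F [1,5]
H [1,5]
F [4,5]
H [4,5]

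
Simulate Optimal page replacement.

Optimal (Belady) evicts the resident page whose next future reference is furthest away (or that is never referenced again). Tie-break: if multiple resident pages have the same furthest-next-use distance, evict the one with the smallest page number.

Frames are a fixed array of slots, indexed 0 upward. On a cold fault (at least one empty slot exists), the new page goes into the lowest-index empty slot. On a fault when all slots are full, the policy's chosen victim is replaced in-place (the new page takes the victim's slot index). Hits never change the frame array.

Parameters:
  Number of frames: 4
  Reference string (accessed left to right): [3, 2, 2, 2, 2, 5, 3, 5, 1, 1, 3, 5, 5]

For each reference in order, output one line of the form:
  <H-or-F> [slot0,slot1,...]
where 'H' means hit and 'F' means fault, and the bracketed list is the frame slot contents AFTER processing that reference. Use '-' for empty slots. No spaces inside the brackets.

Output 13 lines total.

F [3,-,-,-]
F [3,2,-,-]
H [3,2,-,-]
H [3,2,-,-]
H [3,2,-,-]
F [3,2,5,-]
H [3,2,5,-]
H [3,2,5,-]
F [3,2,5,1]
H [3,2,5,1]
H [3,2,5,1]
H [3,2,5,1]
H [3,2,5,1]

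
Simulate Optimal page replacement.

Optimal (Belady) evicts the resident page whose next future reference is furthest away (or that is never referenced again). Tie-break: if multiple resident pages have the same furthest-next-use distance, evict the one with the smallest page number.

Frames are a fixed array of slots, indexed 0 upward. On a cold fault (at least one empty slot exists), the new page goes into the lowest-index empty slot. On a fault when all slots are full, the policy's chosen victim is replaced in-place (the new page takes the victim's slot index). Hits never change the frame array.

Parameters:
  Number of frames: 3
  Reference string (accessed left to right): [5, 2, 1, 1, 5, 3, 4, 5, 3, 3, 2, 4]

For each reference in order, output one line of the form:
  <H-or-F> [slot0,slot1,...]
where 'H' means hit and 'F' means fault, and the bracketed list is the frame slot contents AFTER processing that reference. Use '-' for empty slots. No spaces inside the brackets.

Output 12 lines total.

F [5,-,-]
F [5,2,-]
F [5,2,1]
H [5,2,1]
H [5,2,1]
F [5,2,3]
F [5,4,3]
H [5,4,3]
H [5,4,3]
H [5,4,3]
F [5,4,2]
H [5,4,2]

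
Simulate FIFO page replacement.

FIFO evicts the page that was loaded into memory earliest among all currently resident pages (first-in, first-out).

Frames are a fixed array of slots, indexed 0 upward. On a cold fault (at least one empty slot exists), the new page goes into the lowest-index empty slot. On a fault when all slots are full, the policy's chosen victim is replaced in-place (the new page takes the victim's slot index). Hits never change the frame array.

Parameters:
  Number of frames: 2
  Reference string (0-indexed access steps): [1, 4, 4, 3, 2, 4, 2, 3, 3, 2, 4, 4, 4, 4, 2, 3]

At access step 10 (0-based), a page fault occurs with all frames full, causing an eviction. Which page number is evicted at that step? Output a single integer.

Answer: 3

Derivation:
Step 0: ref 1 -> FAULT, frames=[1,-]
Step 1: ref 4 -> FAULT, frames=[1,4]
Step 2: ref 4 -> HIT, frames=[1,4]
Step 3: ref 3 -> FAULT, evict 1, frames=[3,4]
Step 4: ref 2 -> FAULT, evict 4, frames=[3,2]
Step 5: ref 4 -> FAULT, evict 3, frames=[4,2]
Step 6: ref 2 -> HIT, frames=[4,2]
Step 7: ref 3 -> FAULT, evict 2, frames=[4,3]
Step 8: ref 3 -> HIT, frames=[4,3]
Step 9: ref 2 -> FAULT, evict 4, frames=[2,3]
Step 10: ref 4 -> FAULT, evict 3, frames=[2,4]
At step 10: evicted page 3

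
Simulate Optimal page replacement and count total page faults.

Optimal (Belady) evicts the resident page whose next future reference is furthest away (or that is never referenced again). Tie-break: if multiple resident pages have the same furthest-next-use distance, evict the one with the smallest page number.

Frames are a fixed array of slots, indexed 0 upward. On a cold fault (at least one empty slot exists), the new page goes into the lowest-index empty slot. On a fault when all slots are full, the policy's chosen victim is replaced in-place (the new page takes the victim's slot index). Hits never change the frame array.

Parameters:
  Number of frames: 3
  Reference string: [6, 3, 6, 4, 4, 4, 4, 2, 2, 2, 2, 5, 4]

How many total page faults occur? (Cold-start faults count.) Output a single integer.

Answer: 5

Derivation:
Step 0: ref 6 → FAULT, frames=[6,-,-]
Step 1: ref 3 → FAULT, frames=[6,3,-]
Step 2: ref 6 → HIT, frames=[6,3,-]
Step 3: ref 4 → FAULT, frames=[6,3,4]
Step 4: ref 4 → HIT, frames=[6,3,4]
Step 5: ref 4 → HIT, frames=[6,3,4]
Step 6: ref 4 → HIT, frames=[6,3,4]
Step 7: ref 2 → FAULT (evict 3), frames=[6,2,4]
Step 8: ref 2 → HIT, frames=[6,2,4]
Step 9: ref 2 → HIT, frames=[6,2,4]
Step 10: ref 2 → HIT, frames=[6,2,4]
Step 11: ref 5 → FAULT (evict 2), frames=[6,5,4]
Step 12: ref 4 → HIT, frames=[6,5,4]
Total faults: 5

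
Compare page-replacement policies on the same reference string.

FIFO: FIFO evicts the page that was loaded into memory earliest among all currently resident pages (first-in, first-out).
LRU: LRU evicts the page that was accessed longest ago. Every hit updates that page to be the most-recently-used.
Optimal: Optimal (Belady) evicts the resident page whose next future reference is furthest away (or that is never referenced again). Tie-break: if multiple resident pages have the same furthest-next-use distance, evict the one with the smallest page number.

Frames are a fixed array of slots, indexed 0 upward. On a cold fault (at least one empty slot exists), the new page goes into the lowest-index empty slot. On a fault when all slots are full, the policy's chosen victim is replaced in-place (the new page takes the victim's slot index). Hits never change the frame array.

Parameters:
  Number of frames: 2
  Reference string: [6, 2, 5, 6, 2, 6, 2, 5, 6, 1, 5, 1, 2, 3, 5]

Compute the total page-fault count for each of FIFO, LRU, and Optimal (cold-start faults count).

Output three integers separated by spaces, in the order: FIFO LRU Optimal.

Answer: 12 12 8

Derivation:
--- FIFO ---
  step 0: ref 6 -> FAULT, frames=[6,-] (faults so far: 1)
  step 1: ref 2 -> FAULT, frames=[6,2] (faults so far: 2)
  step 2: ref 5 -> FAULT, evict 6, frames=[5,2] (faults so far: 3)
  step 3: ref 6 -> FAULT, evict 2, frames=[5,6] (faults so far: 4)
  step 4: ref 2 -> FAULT, evict 5, frames=[2,6] (faults so far: 5)
  step 5: ref 6 -> HIT, frames=[2,6] (faults so far: 5)
  step 6: ref 2 -> HIT, frames=[2,6] (faults so far: 5)
  step 7: ref 5 -> FAULT, evict 6, frames=[2,5] (faults so far: 6)
  step 8: ref 6 -> FAULT, evict 2, frames=[6,5] (faults so far: 7)
  step 9: ref 1 -> FAULT, evict 5, frames=[6,1] (faults so far: 8)
  step 10: ref 5 -> FAULT, evict 6, frames=[5,1] (faults so far: 9)
  step 11: ref 1 -> HIT, frames=[5,1] (faults so far: 9)
  step 12: ref 2 -> FAULT, evict 1, frames=[5,2] (faults so far: 10)
  step 13: ref 3 -> FAULT, evict 5, frames=[3,2] (faults so far: 11)
  step 14: ref 5 -> FAULT, evict 2, frames=[3,5] (faults so far: 12)
  FIFO total faults: 12
--- LRU ---
  step 0: ref 6 -> FAULT, frames=[6,-] (faults so far: 1)
  step 1: ref 2 -> FAULT, frames=[6,2] (faults so far: 2)
  step 2: ref 5 -> FAULT, evict 6, frames=[5,2] (faults so far: 3)
  step 3: ref 6 -> FAULT, evict 2, frames=[5,6] (faults so far: 4)
  step 4: ref 2 -> FAULT, evict 5, frames=[2,6] (faults so far: 5)
  step 5: ref 6 -> HIT, frames=[2,6] (faults so far: 5)
  step 6: ref 2 -> HIT, frames=[2,6] (faults so far: 5)
  step 7: ref 5 -> FAULT, evict 6, frames=[2,5] (faults so far: 6)
  step 8: ref 6 -> FAULT, evict 2, frames=[6,5] (faults so far: 7)
  step 9: ref 1 -> FAULT, evict 5, frames=[6,1] (faults so far: 8)
  step 10: ref 5 -> FAULT, evict 6, frames=[5,1] (faults so far: 9)
  step 11: ref 1 -> HIT, frames=[5,1] (faults so far: 9)
  step 12: ref 2 -> FAULT, evict 5, frames=[2,1] (faults so far: 10)
  step 13: ref 3 -> FAULT, evict 1, frames=[2,3] (faults so far: 11)
  step 14: ref 5 -> FAULT, evict 2, frames=[5,3] (faults so far: 12)
  LRU total faults: 12
--- Optimal ---
  step 0: ref 6 -> FAULT, frames=[6,-] (faults so far: 1)
  step 1: ref 2 -> FAULT, frames=[6,2] (faults so far: 2)
  step 2: ref 5 -> FAULT, evict 2, frames=[6,5] (faults so far: 3)
  step 3: ref 6 -> HIT, frames=[6,5] (faults so far: 3)
  step 4: ref 2 -> FAULT, evict 5, frames=[6,2] (faults so far: 4)
  step 5: ref 6 -> HIT, frames=[6,2] (faults so far: 4)
  step 6: ref 2 -> HIT, frames=[6,2] (faults so far: 4)
  step 7: ref 5 -> FAULT, evict 2, frames=[6,5] (faults so far: 5)
  step 8: ref 6 -> HIT, frames=[6,5] (faults so far: 5)
  step 9: ref 1 -> FAULT, evict 6, frames=[1,5] (faults so far: 6)
  step 10: ref 5 -> HIT, frames=[1,5] (faults so far: 6)
  step 11: ref 1 -> HIT, frames=[1,5] (faults so far: 6)
  step 12: ref 2 -> FAULT, evict 1, frames=[2,5] (faults so far: 7)
  step 13: ref 3 -> FAULT, evict 2, frames=[3,5] (faults so far: 8)
  step 14: ref 5 -> HIT, frames=[3,5] (faults so far: 8)
  Optimal total faults: 8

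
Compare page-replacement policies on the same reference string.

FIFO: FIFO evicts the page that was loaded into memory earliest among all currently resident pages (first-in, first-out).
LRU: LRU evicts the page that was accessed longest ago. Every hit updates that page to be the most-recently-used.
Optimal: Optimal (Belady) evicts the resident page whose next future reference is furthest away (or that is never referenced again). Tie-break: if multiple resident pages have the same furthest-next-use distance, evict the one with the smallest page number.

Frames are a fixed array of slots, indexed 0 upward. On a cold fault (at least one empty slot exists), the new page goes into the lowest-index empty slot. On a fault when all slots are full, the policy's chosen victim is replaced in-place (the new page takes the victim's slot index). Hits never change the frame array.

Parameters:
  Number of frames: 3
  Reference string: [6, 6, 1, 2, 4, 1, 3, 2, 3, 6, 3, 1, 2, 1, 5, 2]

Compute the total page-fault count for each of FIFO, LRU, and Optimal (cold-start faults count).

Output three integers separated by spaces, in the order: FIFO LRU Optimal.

--- FIFO ---
  step 0: ref 6 -> FAULT, frames=[6,-,-] (faults so far: 1)
  step 1: ref 6 -> HIT, frames=[6,-,-] (faults so far: 1)
  step 2: ref 1 -> FAULT, frames=[6,1,-] (faults so far: 2)
  step 3: ref 2 -> FAULT, frames=[6,1,2] (faults so far: 3)
  step 4: ref 4 -> FAULT, evict 6, frames=[4,1,2] (faults so far: 4)
  step 5: ref 1 -> HIT, frames=[4,1,2] (faults so far: 4)
  step 6: ref 3 -> FAULT, evict 1, frames=[4,3,2] (faults so far: 5)
  step 7: ref 2 -> HIT, frames=[4,3,2] (faults so far: 5)
  step 8: ref 3 -> HIT, frames=[4,3,2] (faults so far: 5)
  step 9: ref 6 -> FAULT, evict 2, frames=[4,3,6] (faults so far: 6)
  step 10: ref 3 -> HIT, frames=[4,3,6] (faults so far: 6)
  step 11: ref 1 -> FAULT, evict 4, frames=[1,3,6] (faults so far: 7)
  step 12: ref 2 -> FAULT, evict 3, frames=[1,2,6] (faults so far: 8)
  step 13: ref 1 -> HIT, frames=[1,2,6] (faults so far: 8)
  step 14: ref 5 -> FAULT, evict 6, frames=[1,2,5] (faults so far: 9)
  step 15: ref 2 -> HIT, frames=[1,2,5] (faults so far: 9)
  FIFO total faults: 9
--- LRU ---
  step 0: ref 6 -> FAULT, frames=[6,-,-] (faults so far: 1)
  step 1: ref 6 -> HIT, frames=[6,-,-] (faults so far: 1)
  step 2: ref 1 -> FAULT, frames=[6,1,-] (faults so far: 2)
  step 3: ref 2 -> FAULT, frames=[6,1,2] (faults so far: 3)
  step 4: ref 4 -> FAULT, evict 6, frames=[4,1,2] (faults so far: 4)
  step 5: ref 1 -> HIT, frames=[4,1,2] (faults so far: 4)
  step 6: ref 3 -> FAULT, evict 2, frames=[4,1,3] (faults so far: 5)
  step 7: ref 2 -> FAULT, evict 4, frames=[2,1,3] (faults so far: 6)
  step 8: ref 3 -> HIT, frames=[2,1,3] (faults so far: 6)
  step 9: ref 6 -> FAULT, evict 1, frames=[2,6,3] (faults so far: 7)
  step 10: ref 3 -> HIT, frames=[2,6,3] (faults so far: 7)
  step 11: ref 1 -> FAULT, evict 2, frames=[1,6,3] (faults so far: 8)
  step 12: ref 2 -> FAULT, evict 6, frames=[1,2,3] (faults so far: 9)
  step 13: ref 1 -> HIT, frames=[1,2,3] (faults so far: 9)
  step 14: ref 5 -> FAULT, evict 3, frames=[1,2,5] (faults so far: 10)
  step 15: ref 2 -> HIT, frames=[1,2,5] (faults so far: 10)
  LRU total faults: 10
--- Optimal ---
  step 0: ref 6 -> FAULT, frames=[6,-,-] (faults so far: 1)
  step 1: ref 6 -> HIT, frames=[6,-,-] (faults so far: 1)
  step 2: ref 1 -> FAULT, frames=[6,1,-] (faults so far: 2)
  step 3: ref 2 -> FAULT, frames=[6,1,2] (faults so far: 3)
  step 4: ref 4 -> FAULT, evict 6, frames=[4,1,2] (faults so far: 4)
  step 5: ref 1 -> HIT, frames=[4,1,2] (faults so far: 4)
  step 6: ref 3 -> FAULT, evict 4, frames=[3,1,2] (faults so far: 5)
  step 7: ref 2 -> HIT, frames=[3,1,2] (faults so far: 5)
  step 8: ref 3 -> HIT, frames=[3,1,2] (faults so far: 5)
  step 9: ref 6 -> FAULT, evict 2, frames=[3,1,6] (faults so far: 6)
  step 10: ref 3 -> HIT, frames=[3,1,6] (faults so far: 6)
  step 11: ref 1 -> HIT, frames=[3,1,6] (faults so far: 6)
  step 12: ref 2 -> FAULT, evict 3, frames=[2,1,6] (faults so far: 7)
  step 13: ref 1 -> HIT, frames=[2,1,6] (faults so far: 7)
  step 14: ref 5 -> FAULT, evict 1, frames=[2,5,6] (faults so far: 8)
  step 15: ref 2 -> HIT, frames=[2,5,6] (faults so far: 8)
  Optimal total faults: 8

Answer: 9 10 8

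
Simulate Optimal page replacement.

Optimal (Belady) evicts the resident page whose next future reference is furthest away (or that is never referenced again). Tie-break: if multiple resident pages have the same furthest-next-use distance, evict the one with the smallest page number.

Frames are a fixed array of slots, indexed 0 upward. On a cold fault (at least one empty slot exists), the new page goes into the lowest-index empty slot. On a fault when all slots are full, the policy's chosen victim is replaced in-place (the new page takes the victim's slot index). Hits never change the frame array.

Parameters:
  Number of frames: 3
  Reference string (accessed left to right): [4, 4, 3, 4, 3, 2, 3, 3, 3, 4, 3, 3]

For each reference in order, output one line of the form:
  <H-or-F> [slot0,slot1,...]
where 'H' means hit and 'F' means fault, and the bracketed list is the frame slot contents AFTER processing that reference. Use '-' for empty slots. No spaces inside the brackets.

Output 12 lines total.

F [4,-,-]
H [4,-,-]
F [4,3,-]
H [4,3,-]
H [4,3,-]
F [4,3,2]
H [4,3,2]
H [4,3,2]
H [4,3,2]
H [4,3,2]
H [4,3,2]
H [4,3,2]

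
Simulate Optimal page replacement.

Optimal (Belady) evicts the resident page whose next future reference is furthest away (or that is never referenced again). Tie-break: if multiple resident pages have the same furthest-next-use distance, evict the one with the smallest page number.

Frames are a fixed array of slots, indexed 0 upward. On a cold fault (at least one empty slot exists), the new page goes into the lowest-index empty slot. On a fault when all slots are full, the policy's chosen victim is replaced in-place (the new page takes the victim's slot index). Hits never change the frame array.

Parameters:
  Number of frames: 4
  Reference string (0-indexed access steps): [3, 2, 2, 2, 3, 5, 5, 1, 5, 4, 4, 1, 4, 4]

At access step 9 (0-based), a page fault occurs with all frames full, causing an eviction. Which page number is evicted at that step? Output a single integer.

Answer: 2

Derivation:
Step 0: ref 3 -> FAULT, frames=[3,-,-,-]
Step 1: ref 2 -> FAULT, frames=[3,2,-,-]
Step 2: ref 2 -> HIT, frames=[3,2,-,-]
Step 3: ref 2 -> HIT, frames=[3,2,-,-]
Step 4: ref 3 -> HIT, frames=[3,2,-,-]
Step 5: ref 5 -> FAULT, frames=[3,2,5,-]
Step 6: ref 5 -> HIT, frames=[3,2,5,-]
Step 7: ref 1 -> FAULT, frames=[3,2,5,1]
Step 8: ref 5 -> HIT, frames=[3,2,5,1]
Step 9: ref 4 -> FAULT, evict 2, frames=[3,4,5,1]
At step 9: evicted page 2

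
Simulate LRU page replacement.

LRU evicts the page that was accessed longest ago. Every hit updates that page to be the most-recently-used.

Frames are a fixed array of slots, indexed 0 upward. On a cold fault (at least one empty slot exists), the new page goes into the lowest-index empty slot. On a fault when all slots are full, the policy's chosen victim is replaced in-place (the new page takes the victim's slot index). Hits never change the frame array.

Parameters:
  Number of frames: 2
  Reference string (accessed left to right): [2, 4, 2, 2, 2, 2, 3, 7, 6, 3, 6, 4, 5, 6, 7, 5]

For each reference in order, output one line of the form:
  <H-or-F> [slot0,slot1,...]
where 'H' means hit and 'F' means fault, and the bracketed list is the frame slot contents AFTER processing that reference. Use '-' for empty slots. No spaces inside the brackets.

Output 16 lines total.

F [2,-]
F [2,4]
H [2,4]
H [2,4]
H [2,4]
H [2,4]
F [2,3]
F [7,3]
F [7,6]
F [3,6]
H [3,6]
F [4,6]
F [4,5]
F [6,5]
F [6,7]
F [5,7]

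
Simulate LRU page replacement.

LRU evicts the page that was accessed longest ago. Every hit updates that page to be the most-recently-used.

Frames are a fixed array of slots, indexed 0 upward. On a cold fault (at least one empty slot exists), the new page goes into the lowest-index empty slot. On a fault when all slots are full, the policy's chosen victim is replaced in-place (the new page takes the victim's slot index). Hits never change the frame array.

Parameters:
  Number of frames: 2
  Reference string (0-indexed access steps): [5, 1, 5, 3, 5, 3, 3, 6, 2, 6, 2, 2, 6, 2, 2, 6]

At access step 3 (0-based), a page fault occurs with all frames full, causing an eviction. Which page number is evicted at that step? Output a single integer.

Step 0: ref 5 -> FAULT, frames=[5,-]
Step 1: ref 1 -> FAULT, frames=[5,1]
Step 2: ref 5 -> HIT, frames=[5,1]
Step 3: ref 3 -> FAULT, evict 1, frames=[5,3]
At step 3: evicted page 1

Answer: 1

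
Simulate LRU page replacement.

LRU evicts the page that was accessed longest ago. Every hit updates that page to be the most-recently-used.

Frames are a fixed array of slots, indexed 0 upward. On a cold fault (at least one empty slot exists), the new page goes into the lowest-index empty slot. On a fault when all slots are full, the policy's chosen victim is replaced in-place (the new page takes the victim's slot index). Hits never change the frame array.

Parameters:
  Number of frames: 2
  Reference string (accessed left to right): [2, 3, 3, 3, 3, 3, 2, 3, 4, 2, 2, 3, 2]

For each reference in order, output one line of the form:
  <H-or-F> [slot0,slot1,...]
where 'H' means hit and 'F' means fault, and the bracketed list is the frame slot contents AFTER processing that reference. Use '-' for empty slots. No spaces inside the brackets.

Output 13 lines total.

F [2,-]
F [2,3]
H [2,3]
H [2,3]
H [2,3]
H [2,3]
H [2,3]
H [2,3]
F [4,3]
F [4,2]
H [4,2]
F [3,2]
H [3,2]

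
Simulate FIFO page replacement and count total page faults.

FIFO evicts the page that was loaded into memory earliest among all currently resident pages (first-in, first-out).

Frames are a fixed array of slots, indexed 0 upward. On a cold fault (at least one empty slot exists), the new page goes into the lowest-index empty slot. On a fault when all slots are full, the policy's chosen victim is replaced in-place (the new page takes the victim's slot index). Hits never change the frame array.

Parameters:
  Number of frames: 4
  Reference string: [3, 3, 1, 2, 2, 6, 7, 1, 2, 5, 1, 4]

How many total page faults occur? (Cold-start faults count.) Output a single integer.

Step 0: ref 3 → FAULT, frames=[3,-,-,-]
Step 1: ref 3 → HIT, frames=[3,-,-,-]
Step 2: ref 1 → FAULT, frames=[3,1,-,-]
Step 3: ref 2 → FAULT, frames=[3,1,2,-]
Step 4: ref 2 → HIT, frames=[3,1,2,-]
Step 5: ref 6 → FAULT, frames=[3,1,2,6]
Step 6: ref 7 → FAULT (evict 3), frames=[7,1,2,6]
Step 7: ref 1 → HIT, frames=[7,1,2,6]
Step 8: ref 2 → HIT, frames=[7,1,2,6]
Step 9: ref 5 → FAULT (evict 1), frames=[7,5,2,6]
Step 10: ref 1 → FAULT (evict 2), frames=[7,5,1,6]
Step 11: ref 4 → FAULT (evict 6), frames=[7,5,1,4]
Total faults: 8

Answer: 8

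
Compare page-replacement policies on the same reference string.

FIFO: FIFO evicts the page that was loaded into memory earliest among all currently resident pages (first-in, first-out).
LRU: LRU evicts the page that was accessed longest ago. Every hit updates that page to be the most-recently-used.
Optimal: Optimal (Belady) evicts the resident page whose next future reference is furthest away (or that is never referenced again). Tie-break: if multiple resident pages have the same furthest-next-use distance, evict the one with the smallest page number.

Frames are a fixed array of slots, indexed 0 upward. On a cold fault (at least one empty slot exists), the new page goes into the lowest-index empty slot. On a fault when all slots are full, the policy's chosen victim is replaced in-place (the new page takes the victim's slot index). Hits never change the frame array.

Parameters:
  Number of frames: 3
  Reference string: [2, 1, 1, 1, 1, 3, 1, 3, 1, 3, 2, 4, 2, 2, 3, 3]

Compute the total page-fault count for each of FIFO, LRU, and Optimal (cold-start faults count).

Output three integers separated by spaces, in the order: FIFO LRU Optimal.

Answer: 5 4 4

Derivation:
--- FIFO ---
  step 0: ref 2 -> FAULT, frames=[2,-,-] (faults so far: 1)
  step 1: ref 1 -> FAULT, frames=[2,1,-] (faults so far: 2)
  step 2: ref 1 -> HIT, frames=[2,1,-] (faults so far: 2)
  step 3: ref 1 -> HIT, frames=[2,1,-] (faults so far: 2)
  step 4: ref 1 -> HIT, frames=[2,1,-] (faults so far: 2)
  step 5: ref 3 -> FAULT, frames=[2,1,3] (faults so far: 3)
  step 6: ref 1 -> HIT, frames=[2,1,3] (faults so far: 3)
  step 7: ref 3 -> HIT, frames=[2,1,3] (faults so far: 3)
  step 8: ref 1 -> HIT, frames=[2,1,3] (faults so far: 3)
  step 9: ref 3 -> HIT, frames=[2,1,3] (faults so far: 3)
  step 10: ref 2 -> HIT, frames=[2,1,3] (faults so far: 3)
  step 11: ref 4 -> FAULT, evict 2, frames=[4,1,3] (faults so far: 4)
  step 12: ref 2 -> FAULT, evict 1, frames=[4,2,3] (faults so far: 5)
  step 13: ref 2 -> HIT, frames=[4,2,3] (faults so far: 5)
  step 14: ref 3 -> HIT, frames=[4,2,3] (faults so far: 5)
  step 15: ref 3 -> HIT, frames=[4,2,3] (faults so far: 5)
  FIFO total faults: 5
--- LRU ---
  step 0: ref 2 -> FAULT, frames=[2,-,-] (faults so far: 1)
  step 1: ref 1 -> FAULT, frames=[2,1,-] (faults so far: 2)
  step 2: ref 1 -> HIT, frames=[2,1,-] (faults so far: 2)
  step 3: ref 1 -> HIT, frames=[2,1,-] (faults so far: 2)
  step 4: ref 1 -> HIT, frames=[2,1,-] (faults so far: 2)
  step 5: ref 3 -> FAULT, frames=[2,1,3] (faults so far: 3)
  step 6: ref 1 -> HIT, frames=[2,1,3] (faults so far: 3)
  step 7: ref 3 -> HIT, frames=[2,1,3] (faults so far: 3)
  step 8: ref 1 -> HIT, frames=[2,1,3] (faults so far: 3)
  step 9: ref 3 -> HIT, frames=[2,1,3] (faults so far: 3)
  step 10: ref 2 -> HIT, frames=[2,1,3] (faults so far: 3)
  step 11: ref 4 -> FAULT, evict 1, frames=[2,4,3] (faults so far: 4)
  step 12: ref 2 -> HIT, frames=[2,4,3] (faults so far: 4)
  step 13: ref 2 -> HIT, frames=[2,4,3] (faults so far: 4)
  step 14: ref 3 -> HIT, frames=[2,4,3] (faults so far: 4)
  step 15: ref 3 -> HIT, frames=[2,4,3] (faults so far: 4)
  LRU total faults: 4
--- Optimal ---
  step 0: ref 2 -> FAULT, frames=[2,-,-] (faults so far: 1)
  step 1: ref 1 -> FAULT, frames=[2,1,-] (faults so far: 2)
  step 2: ref 1 -> HIT, frames=[2,1,-] (faults so far: 2)
  step 3: ref 1 -> HIT, frames=[2,1,-] (faults so far: 2)
  step 4: ref 1 -> HIT, frames=[2,1,-] (faults so far: 2)
  step 5: ref 3 -> FAULT, frames=[2,1,3] (faults so far: 3)
  step 6: ref 1 -> HIT, frames=[2,1,3] (faults so far: 3)
  step 7: ref 3 -> HIT, frames=[2,1,3] (faults so far: 3)
  step 8: ref 1 -> HIT, frames=[2,1,3] (faults so far: 3)
  step 9: ref 3 -> HIT, frames=[2,1,3] (faults so far: 3)
  step 10: ref 2 -> HIT, frames=[2,1,3] (faults so far: 3)
  step 11: ref 4 -> FAULT, evict 1, frames=[2,4,3] (faults so far: 4)
  step 12: ref 2 -> HIT, frames=[2,4,3] (faults so far: 4)
  step 13: ref 2 -> HIT, frames=[2,4,3] (faults so far: 4)
  step 14: ref 3 -> HIT, frames=[2,4,3] (faults so far: 4)
  step 15: ref 3 -> HIT, frames=[2,4,3] (faults so far: 4)
  Optimal total faults: 4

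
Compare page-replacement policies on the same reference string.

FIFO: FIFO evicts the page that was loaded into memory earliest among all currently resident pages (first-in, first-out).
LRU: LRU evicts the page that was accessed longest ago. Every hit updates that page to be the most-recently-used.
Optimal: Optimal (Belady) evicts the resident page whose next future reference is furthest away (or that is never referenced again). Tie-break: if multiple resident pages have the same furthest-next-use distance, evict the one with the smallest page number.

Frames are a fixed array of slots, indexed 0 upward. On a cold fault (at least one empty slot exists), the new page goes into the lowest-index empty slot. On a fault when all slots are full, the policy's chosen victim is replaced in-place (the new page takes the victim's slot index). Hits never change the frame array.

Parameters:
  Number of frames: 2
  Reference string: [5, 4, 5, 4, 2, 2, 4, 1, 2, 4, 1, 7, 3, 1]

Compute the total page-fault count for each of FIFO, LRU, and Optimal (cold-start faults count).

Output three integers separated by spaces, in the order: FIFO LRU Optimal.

Answer: 8 10 7

Derivation:
--- FIFO ---
  step 0: ref 5 -> FAULT, frames=[5,-] (faults so far: 1)
  step 1: ref 4 -> FAULT, frames=[5,4] (faults so far: 2)
  step 2: ref 5 -> HIT, frames=[5,4] (faults so far: 2)
  step 3: ref 4 -> HIT, frames=[5,4] (faults so far: 2)
  step 4: ref 2 -> FAULT, evict 5, frames=[2,4] (faults so far: 3)
  step 5: ref 2 -> HIT, frames=[2,4] (faults so far: 3)
  step 6: ref 4 -> HIT, frames=[2,4] (faults so far: 3)
  step 7: ref 1 -> FAULT, evict 4, frames=[2,1] (faults so far: 4)
  step 8: ref 2 -> HIT, frames=[2,1] (faults so far: 4)
  step 9: ref 4 -> FAULT, evict 2, frames=[4,1] (faults so far: 5)
  step 10: ref 1 -> HIT, frames=[4,1] (faults so far: 5)
  step 11: ref 7 -> FAULT, evict 1, frames=[4,7] (faults so far: 6)
  step 12: ref 3 -> FAULT, evict 4, frames=[3,7] (faults so far: 7)
  step 13: ref 1 -> FAULT, evict 7, frames=[3,1] (faults so far: 8)
  FIFO total faults: 8
--- LRU ---
  step 0: ref 5 -> FAULT, frames=[5,-] (faults so far: 1)
  step 1: ref 4 -> FAULT, frames=[5,4] (faults so far: 2)
  step 2: ref 5 -> HIT, frames=[5,4] (faults so far: 2)
  step 3: ref 4 -> HIT, frames=[5,4] (faults so far: 2)
  step 4: ref 2 -> FAULT, evict 5, frames=[2,4] (faults so far: 3)
  step 5: ref 2 -> HIT, frames=[2,4] (faults so far: 3)
  step 6: ref 4 -> HIT, frames=[2,4] (faults so far: 3)
  step 7: ref 1 -> FAULT, evict 2, frames=[1,4] (faults so far: 4)
  step 8: ref 2 -> FAULT, evict 4, frames=[1,2] (faults so far: 5)
  step 9: ref 4 -> FAULT, evict 1, frames=[4,2] (faults so far: 6)
  step 10: ref 1 -> FAULT, evict 2, frames=[4,1] (faults so far: 7)
  step 11: ref 7 -> FAULT, evict 4, frames=[7,1] (faults so far: 8)
  step 12: ref 3 -> FAULT, evict 1, frames=[7,3] (faults so far: 9)
  step 13: ref 1 -> FAULT, evict 7, frames=[1,3] (faults so far: 10)
  LRU total faults: 10
--- Optimal ---
  step 0: ref 5 -> FAULT, frames=[5,-] (faults so far: 1)
  step 1: ref 4 -> FAULT, frames=[5,4] (faults so far: 2)
  step 2: ref 5 -> HIT, frames=[5,4] (faults so far: 2)
  step 3: ref 4 -> HIT, frames=[5,4] (faults so far: 2)
  step 4: ref 2 -> FAULT, evict 5, frames=[2,4] (faults so far: 3)
  step 5: ref 2 -> HIT, frames=[2,4] (faults so far: 3)
  step 6: ref 4 -> HIT, frames=[2,4] (faults so far: 3)
  step 7: ref 1 -> FAULT, evict 4, frames=[2,1] (faults so far: 4)
  step 8: ref 2 -> HIT, frames=[2,1] (faults so far: 4)
  step 9: ref 4 -> FAULT, evict 2, frames=[4,1] (faults so far: 5)
  step 10: ref 1 -> HIT, frames=[4,1] (faults so far: 5)
  step 11: ref 7 -> FAULT, evict 4, frames=[7,1] (faults so far: 6)
  step 12: ref 3 -> FAULT, evict 7, frames=[3,1] (faults so far: 7)
  step 13: ref 1 -> HIT, frames=[3,1] (faults so far: 7)
  Optimal total faults: 7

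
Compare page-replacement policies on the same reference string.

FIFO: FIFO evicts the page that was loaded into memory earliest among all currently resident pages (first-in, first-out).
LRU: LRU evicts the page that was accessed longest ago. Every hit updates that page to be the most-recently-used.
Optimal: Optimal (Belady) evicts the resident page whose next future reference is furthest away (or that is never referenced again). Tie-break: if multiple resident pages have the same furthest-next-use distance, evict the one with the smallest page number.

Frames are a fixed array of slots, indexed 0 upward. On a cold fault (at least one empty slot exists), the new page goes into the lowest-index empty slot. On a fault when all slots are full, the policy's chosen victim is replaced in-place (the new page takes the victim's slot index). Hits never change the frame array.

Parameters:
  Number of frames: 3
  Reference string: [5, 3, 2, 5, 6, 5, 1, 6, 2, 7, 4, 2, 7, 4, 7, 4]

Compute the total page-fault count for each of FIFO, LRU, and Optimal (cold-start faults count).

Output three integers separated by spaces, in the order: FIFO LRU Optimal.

Answer: 9 8 7

Derivation:
--- FIFO ---
  step 0: ref 5 -> FAULT, frames=[5,-,-] (faults so far: 1)
  step 1: ref 3 -> FAULT, frames=[5,3,-] (faults so far: 2)
  step 2: ref 2 -> FAULT, frames=[5,3,2] (faults so far: 3)
  step 3: ref 5 -> HIT, frames=[5,3,2] (faults so far: 3)
  step 4: ref 6 -> FAULT, evict 5, frames=[6,3,2] (faults so far: 4)
  step 5: ref 5 -> FAULT, evict 3, frames=[6,5,2] (faults so far: 5)
  step 6: ref 1 -> FAULT, evict 2, frames=[6,5,1] (faults so far: 6)
  step 7: ref 6 -> HIT, frames=[6,5,1] (faults so far: 6)
  step 8: ref 2 -> FAULT, evict 6, frames=[2,5,1] (faults so far: 7)
  step 9: ref 7 -> FAULT, evict 5, frames=[2,7,1] (faults so far: 8)
  step 10: ref 4 -> FAULT, evict 1, frames=[2,7,4] (faults so far: 9)
  step 11: ref 2 -> HIT, frames=[2,7,4] (faults so far: 9)
  step 12: ref 7 -> HIT, frames=[2,7,4] (faults so far: 9)
  step 13: ref 4 -> HIT, frames=[2,7,4] (faults so far: 9)
  step 14: ref 7 -> HIT, frames=[2,7,4] (faults so far: 9)
  step 15: ref 4 -> HIT, frames=[2,7,4] (faults so far: 9)
  FIFO total faults: 9
--- LRU ---
  step 0: ref 5 -> FAULT, frames=[5,-,-] (faults so far: 1)
  step 1: ref 3 -> FAULT, frames=[5,3,-] (faults so far: 2)
  step 2: ref 2 -> FAULT, frames=[5,3,2] (faults so far: 3)
  step 3: ref 5 -> HIT, frames=[5,3,2] (faults so far: 3)
  step 4: ref 6 -> FAULT, evict 3, frames=[5,6,2] (faults so far: 4)
  step 5: ref 5 -> HIT, frames=[5,6,2] (faults so far: 4)
  step 6: ref 1 -> FAULT, evict 2, frames=[5,6,1] (faults so far: 5)
  step 7: ref 6 -> HIT, frames=[5,6,1] (faults so far: 5)
  step 8: ref 2 -> FAULT, evict 5, frames=[2,6,1] (faults so far: 6)
  step 9: ref 7 -> FAULT, evict 1, frames=[2,6,7] (faults so far: 7)
  step 10: ref 4 -> FAULT, evict 6, frames=[2,4,7] (faults so far: 8)
  step 11: ref 2 -> HIT, frames=[2,4,7] (faults so far: 8)
  step 12: ref 7 -> HIT, frames=[2,4,7] (faults so far: 8)
  step 13: ref 4 -> HIT, frames=[2,4,7] (faults so far: 8)
  step 14: ref 7 -> HIT, frames=[2,4,7] (faults so far: 8)
  step 15: ref 4 -> HIT, frames=[2,4,7] (faults so far: 8)
  LRU total faults: 8
--- Optimal ---
  step 0: ref 5 -> FAULT, frames=[5,-,-] (faults so far: 1)
  step 1: ref 3 -> FAULT, frames=[5,3,-] (faults so far: 2)
  step 2: ref 2 -> FAULT, frames=[5,3,2] (faults so far: 3)
  step 3: ref 5 -> HIT, frames=[5,3,2] (faults so far: 3)
  step 4: ref 6 -> FAULT, evict 3, frames=[5,6,2] (faults so far: 4)
  step 5: ref 5 -> HIT, frames=[5,6,2] (faults so far: 4)
  step 6: ref 1 -> FAULT, evict 5, frames=[1,6,2] (faults so far: 5)
  step 7: ref 6 -> HIT, frames=[1,6,2] (faults so far: 5)
  step 8: ref 2 -> HIT, frames=[1,6,2] (faults so far: 5)
  step 9: ref 7 -> FAULT, evict 1, frames=[7,6,2] (faults so far: 6)
  step 10: ref 4 -> FAULT, evict 6, frames=[7,4,2] (faults so far: 7)
  step 11: ref 2 -> HIT, frames=[7,4,2] (faults so far: 7)
  step 12: ref 7 -> HIT, frames=[7,4,2] (faults so far: 7)
  step 13: ref 4 -> HIT, frames=[7,4,2] (faults so far: 7)
  step 14: ref 7 -> HIT, frames=[7,4,2] (faults so far: 7)
  step 15: ref 4 -> HIT, frames=[7,4,2] (faults so far: 7)
  Optimal total faults: 7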